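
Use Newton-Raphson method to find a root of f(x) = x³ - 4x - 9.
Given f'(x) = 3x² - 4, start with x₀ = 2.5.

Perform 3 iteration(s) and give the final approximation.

f(x) = x³ - 4x - 9
f'(x) = 3x² - 4
x₀ = 2.5

Newton-Raphson formula: x_{n+1} = x_n - f(x_n)/f'(x_n)

Iteration 1:
  f(2.500000) = -3.375000
  f'(2.500000) = 14.750000
  x_1 = 2.500000 - (-3.375000)/14.750000 = 2.728814
Iteration 2:
  f(2.728814) = 0.404647
  f'(2.728814) = 18.339270
  x_2 = 2.728814 - 0.404647/18.339270 = 2.706749
Iteration 3:
  f(2.706749) = 0.003975
  f'(2.706749) = 17.979471
  x_3 = 2.706749 - 0.003975/17.979471 = 2.706528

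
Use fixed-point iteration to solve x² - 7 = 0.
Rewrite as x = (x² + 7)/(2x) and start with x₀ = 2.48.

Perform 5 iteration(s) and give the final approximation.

Equation: x² - 7 = 0
Fixed-point form: x = (x² + 7)/(2x)
x₀ = 2.48

x_1 = g(2.480000) = 2.651290
x_2 = g(2.651290) = 2.645757
x_3 = g(2.645757) = 2.645751
x_4 = g(2.645751) = 2.645751
x_5 = g(2.645751) = 2.645751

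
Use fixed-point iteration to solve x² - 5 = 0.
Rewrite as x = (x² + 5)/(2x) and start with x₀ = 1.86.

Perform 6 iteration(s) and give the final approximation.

Equation: x² - 5 = 0
Fixed-point form: x = (x² + 5)/(2x)
x₀ = 1.86

x_1 = g(1.860000) = 2.274086
x_2 = g(2.274086) = 2.236386
x_3 = g(2.236386) = 2.236068
x_4 = g(2.236068) = 2.236068
x_5 = g(2.236068) = 2.236068
x_6 = g(2.236068) = 2.236068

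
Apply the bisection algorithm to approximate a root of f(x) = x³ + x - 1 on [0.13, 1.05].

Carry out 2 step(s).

f(x) = x³ + x - 1
Initial interval: [0.13, 1.05]

Iteration 1:
  c_1 = (0.130000 + 1.050000)/2 = 0.590000
  f(c_1) = f(0.590000) = -0.204621
  f(a) × f(c) ≥ 0, new interval: [0.590000, 1.050000]
Iteration 2:
  c_2 = (0.590000 + 1.050000)/2 = 0.820000
  f(c_2) = f(0.820000) = 0.371368
  f(a) × f(c) < 0, new interval: [0.590000, 0.820000]

After 2 iteration(s), the approximation is c_2 = 0.820000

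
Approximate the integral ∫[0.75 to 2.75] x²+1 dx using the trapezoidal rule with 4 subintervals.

f(x) = x²+1
a = 0.75, b = 2.75, n = 4
h = (b - a)/n = 0.500000

Trapezoidal rule: (h/2)[f(x₀) + 2f(x₁) + 2f(x₂) + ... + f(xₙ)]

x_0 = 0.7500, f(x_0) = 1.562500, coefficient = 1
x_1 = 1.2500, f(x_1) = 2.562500, coefficient = 2
x_2 = 1.7500, f(x_2) = 4.062500, coefficient = 2
x_3 = 2.2500, f(x_3) = 6.062500, coefficient = 2
x_4 = 2.7500, f(x_4) = 8.562500, coefficient = 1

I ≈ (0.500000/2) × 35.500000 = 8.875000
Exact value: 8.791667
Error: 0.083333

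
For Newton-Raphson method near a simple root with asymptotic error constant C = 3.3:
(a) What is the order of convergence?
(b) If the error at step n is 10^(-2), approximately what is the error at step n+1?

(a) Newton-Raphson has quadratic (order 2) convergence near simple roots.
    This means |e_{n+1}| ≈ C|e_n|².

(b) With |e_n| = 10^(-2) and C = 3.3:
    |e_{n+1}| ≈ 3.3 × (10^(-2))² = 3.3 × 10^(-4)

(a) 2 (quadratic); (b) |e_{n+1}| ≈ 3.300e-04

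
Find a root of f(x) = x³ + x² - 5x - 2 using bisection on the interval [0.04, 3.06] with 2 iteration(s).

f(x) = x³ + x² - 5x - 2
Initial interval: [0.04, 3.06]

Iteration 1:
  c_1 = (0.040000 + 3.060000)/2 = 1.550000
  f(c_1) = f(1.550000) = -3.623625
  f(a) × f(c) ≥ 0, new interval: [1.550000, 3.060000]
Iteration 2:
  c_2 = (1.550000 + 3.060000)/2 = 2.305000
  f(c_2) = f(2.305000) = 4.034548
  f(a) × f(c) < 0, new interval: [1.550000, 2.305000]

After 2 iteration(s), the approximation is c_2 = 2.305000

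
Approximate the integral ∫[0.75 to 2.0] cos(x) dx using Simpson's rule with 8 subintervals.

f(x) = cos(x)
a = 0.75, b = 2.0, n = 8
h = (b - a)/n = 0.156250

Simpson's rule: (h/3)[f(x₀) + 4f(x₁) + 2f(x₂) + ... + f(xₙ)]

x_0 = 0.7500, f(x_0) = 0.731689, coefficient = 1
x_1 = 0.9062, f(x_1) = 0.616702, coefficient = 4
x_2 = 1.0625, f(x_2) = 0.486690, coefficient = 2
x_3 = 1.2188, f(x_3) = 0.344819, coefficient = 4
x_4 = 1.3750, f(x_4) = 0.194548, coefficient = 2
x_5 = 1.5312, f(x_5) = 0.039536, coefficient = 4
x_6 = 1.6875, f(x_6) = -0.116439, coefficient = 2
x_7 = 1.8438, f(x_7) = -0.269577, coefficient = 4
x_8 = 2.0000, f(x_8) = -0.416147, coefficient = 1

I ≈ (0.156250/3) × 4.371061 = 0.227659
Exact value: 0.227659
Error: 0.000001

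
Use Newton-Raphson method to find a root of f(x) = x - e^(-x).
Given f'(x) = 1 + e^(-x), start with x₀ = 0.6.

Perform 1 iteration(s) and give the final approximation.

f(x) = x - e^(-x)
f'(x) = 1 + e^(-x)
x₀ = 0.6

Newton-Raphson formula: x_{n+1} = x_n - f(x_n)/f'(x_n)

Iteration 1:
  f(0.600000) = 0.051188
  f'(0.600000) = 1.548812
  x_1 = 0.600000 - 0.051188/1.548812 = 0.566950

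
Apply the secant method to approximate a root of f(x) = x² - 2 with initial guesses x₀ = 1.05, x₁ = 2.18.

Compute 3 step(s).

f(x) = x² - 2
x₀ = 1.05, x₁ = 2.18

Secant formula: x_{n+1} = x_n - f(x_n)(x_n - x_{n-1})/(f(x_n) - f(x_{n-1}))

Iteration 1:
  f(1.050000) = -0.897500
  f(2.180000) = 2.752400
  x_2 = 2.180000 - 2.752400×(2.180000 - 1.050000)/(2.752400 - (-0.897500))
       = 1.327864
Iteration 2:
  f(2.180000) = 2.752400
  f(1.327864) = -0.236778
  x_3 = 1.327864 - (-0.236778)×(1.327864 - 2.180000)/(-0.236778 - 2.752400)
       = 1.395363
Iteration 3:
  f(1.327864) = -0.236778
  f(1.395363) = -0.052962
  x_4 = 1.395363 - (-0.052962)×(1.395363 - 1.327864)/(-0.052962 - (-0.236778))
       = 1.414811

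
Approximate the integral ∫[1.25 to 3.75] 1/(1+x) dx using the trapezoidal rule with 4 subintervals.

f(x) = 1/(1+x)
a = 1.25, b = 3.75, n = 4
h = (b - a)/n = 0.625000

Trapezoidal rule: (h/2)[f(x₀) + 2f(x₁) + 2f(x₂) + ... + f(xₙ)]

x_0 = 1.2500, f(x_0) = 0.444444, coefficient = 1
x_1 = 1.8750, f(x_1) = 0.347826, coefficient = 2
x_2 = 2.5000, f(x_2) = 0.285714, coefficient = 2
x_3 = 3.1250, f(x_3) = 0.242424, coefficient = 2
x_4 = 3.7500, f(x_4) = 0.210526, coefficient = 1

I ≈ (0.625000/2) × 2.406900 = 0.752156
Exact value: 0.747214
Error: 0.004942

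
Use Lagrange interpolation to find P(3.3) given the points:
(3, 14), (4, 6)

Lagrange interpolation formula:
P(x) = Σ yᵢ × Lᵢ(x)
where Lᵢ(x) = Π_{j≠i} (x - xⱼ)/(xᵢ - xⱼ)

L_0(3.3) = (3.3 - 4)/(3 - 4) = 0.700000
L_1(3.3) = (3.3 - 3)/(4 - 3) = 0.300000

P(3.3) = 14×L_0(3.3) + 6×L_1(3.3)
P(3.3) = 11.600000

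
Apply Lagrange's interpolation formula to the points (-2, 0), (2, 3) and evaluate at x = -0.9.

Lagrange interpolation formula:
P(x) = Σ yᵢ × Lᵢ(x)
where Lᵢ(x) = Π_{j≠i} (x - xⱼ)/(xᵢ - xⱼ)

L_0(-0.9) = (-0.9 - 2)/(-2 - 2) = 0.725000
L_1(-0.9) = (-0.9 - (-2))/(2 - (-2)) = 0.275000

P(-0.9) = 0×L_0(-0.9) + 3×L_1(-0.9)
P(-0.9) = 0.825000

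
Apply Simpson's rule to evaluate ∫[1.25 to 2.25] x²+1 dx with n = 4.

f(x) = x²+1
a = 1.25, b = 2.25, n = 4
h = (b - a)/n = 0.250000

Simpson's rule: (h/3)[f(x₀) + 4f(x₁) + 2f(x₂) + ... + f(xₙ)]

x_0 = 1.2500, f(x_0) = 2.562500, coefficient = 1
x_1 = 1.5000, f(x_1) = 3.250000, coefficient = 4
x_2 = 1.7500, f(x_2) = 4.062500, coefficient = 2
x_3 = 2.0000, f(x_3) = 5.000000, coefficient = 4
x_4 = 2.2500, f(x_4) = 6.062500, coefficient = 1

I ≈ (0.250000/3) × 49.750000 = 4.145833
Exact value: 4.145833
Error: 0.000000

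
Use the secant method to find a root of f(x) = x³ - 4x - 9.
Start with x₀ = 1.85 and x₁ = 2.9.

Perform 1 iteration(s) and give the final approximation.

f(x) = x³ - 4x - 9
x₀ = 1.85, x₁ = 2.9

Secant formula: x_{n+1} = x_n - f(x_n)(x_n - x_{n-1})/(f(x_n) - f(x_{n-1}))

Iteration 1:
  f(1.850000) = -10.068375
  f(2.900000) = 3.789000
  x_2 = 2.900000 - 3.789000×(2.900000 - 1.850000)/(3.789000 - (-10.068375))
       = 2.612900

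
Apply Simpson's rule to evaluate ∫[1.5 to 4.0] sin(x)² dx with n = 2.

f(x) = sin(x)²
a = 1.5, b = 4.0, n = 2
h = (b - a)/n = 1.250000

Simpson's rule: (h/3)[f(x₀) + 4f(x₁) + 2f(x₂) + ... + f(xₙ)]

x_0 = 1.5000, f(x_0) = 0.994996, coefficient = 1
x_1 = 2.7500, f(x_1) = 0.145665, coefficient = 4
x_2 = 4.0000, f(x_2) = 0.572750, coefficient = 1

I ≈ (1.250000/3) × 2.150407 = 0.896003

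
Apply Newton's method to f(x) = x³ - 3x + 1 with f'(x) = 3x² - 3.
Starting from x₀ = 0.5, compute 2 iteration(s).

f(x) = x³ - 3x + 1
f'(x) = 3x² - 3
x₀ = 0.5

Newton-Raphson formula: x_{n+1} = x_n - f(x_n)/f'(x_n)

Iteration 1:
  f(0.500000) = -0.375000
  f'(0.500000) = -2.250000
  x_1 = 0.500000 - (-0.375000)/(-2.250000) = 0.333333
Iteration 2:
  f(0.333333) = 0.037037
  f'(0.333333) = -2.666667
  x_2 = 0.333333 - 0.037037/(-2.666667) = 0.347222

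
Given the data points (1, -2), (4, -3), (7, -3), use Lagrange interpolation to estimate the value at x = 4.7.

Lagrange interpolation formula:
P(x) = Σ yᵢ × Lᵢ(x)
where Lᵢ(x) = Π_{j≠i} (x - xⱼ)/(xᵢ - xⱼ)

L_0(4.7) = (4.7 - 4)/(1 - 4) × (4.7 - 7)/(1 - 7) = -0.089444
L_1(4.7) = (4.7 - 1)/(4 - 1) × (4.7 - 7)/(4 - 7) = 0.945556
L_2(4.7) = (4.7 - 1)/(7 - 1) × (4.7 - 4)/(7 - 4) = 0.143889

P(4.7) = (-2)×L_0(4.7) + (-3)×L_1(4.7) + (-3)×L_2(4.7)
P(4.7) = -3.089444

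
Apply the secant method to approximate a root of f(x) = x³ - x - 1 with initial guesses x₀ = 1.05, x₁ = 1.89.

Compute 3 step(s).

f(x) = x³ - x - 1
x₀ = 1.05, x₁ = 1.89

Secant formula: x_{n+1} = x_n - f(x_n)(x_n - x_{n-1})/(f(x_n) - f(x_{n-1}))

Iteration 1:
  f(1.050000) = -0.892375
  f(1.890000) = 3.861269
  x_2 = 1.890000 - 3.861269×(1.890000 - 1.050000)/(3.861269 - (-0.892375))
       = 1.207689
Iteration 2:
  f(1.890000) = 3.861269
  f(1.207689) = -0.446261
  x_3 = 1.207689 - (-0.446261)×(1.207689 - 1.890000)/(-0.446261 - 3.861269)
       = 1.278376
Iteration 3:
  f(1.207689) = -0.446261
  f(1.278376) = -0.189196
  x_4 = 1.278376 - (-0.189196)×(1.278376 - 1.207689)/(-0.189196 - (-0.446261))
       = 1.330401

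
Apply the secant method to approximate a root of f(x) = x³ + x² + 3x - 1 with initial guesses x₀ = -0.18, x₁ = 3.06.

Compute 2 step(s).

f(x) = x³ + x² + 3x - 1
x₀ = -0.18, x₁ = 3.06

Secant formula: x_{n+1} = x_n - f(x_n)(x_n - x_{n-1})/(f(x_n) - f(x_{n-1}))

Iteration 1:
  f(-0.180000) = -1.513432
  f(3.060000) = 46.196216
  x_2 = 3.060000 - 46.196216×(3.060000 - (-0.180000))/(46.196216 - (-1.513432))
       = -0.077222
Iteration 2:
  f(3.060000) = 46.196216
  f(-0.077222) = -1.226162
  x_3 = -0.077222 - (-1.226162)×(-0.077222 - 3.060000)/(-1.226162 - 46.196216)
       = 0.003895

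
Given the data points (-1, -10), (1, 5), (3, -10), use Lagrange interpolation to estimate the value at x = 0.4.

Lagrange interpolation formula:
P(x) = Σ yᵢ × Lᵢ(x)
where Lᵢ(x) = Π_{j≠i} (x - xⱼ)/(xᵢ - xⱼ)

L_0(0.4) = (0.4 - 1)/(-1 - 1) × (0.4 - 3)/(-1 - 3) = 0.195000
L_1(0.4) = (0.4 - (-1))/(1 - (-1)) × (0.4 - 3)/(1 - 3) = 0.910000
L_2(0.4) = (0.4 - (-1))/(3 - (-1)) × (0.4 - 1)/(3 - 1) = -0.105000

P(0.4) = (-10)×L_0(0.4) + 5×L_1(0.4) + (-10)×L_2(0.4)
P(0.4) = 3.650000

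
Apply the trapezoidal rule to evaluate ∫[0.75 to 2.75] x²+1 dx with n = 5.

f(x) = x²+1
a = 0.75, b = 2.75, n = 5
h = (b - a)/n = 0.400000

Trapezoidal rule: (h/2)[f(x₀) + 2f(x₁) + 2f(x₂) + ... + f(xₙ)]

x_0 = 0.7500, f(x_0) = 1.562500, coefficient = 1
x_1 = 1.1500, f(x_1) = 2.322500, coefficient = 2
x_2 = 1.5500, f(x_2) = 3.402500, coefficient = 2
x_3 = 1.9500, f(x_3) = 4.802500, coefficient = 2
x_4 = 2.3500, f(x_4) = 6.522500, coefficient = 2
x_5 = 2.7500, f(x_5) = 8.562500, coefficient = 1

I ≈ (0.400000/2) × 44.225000 = 8.845000
Exact value: 8.791667
Error: 0.053333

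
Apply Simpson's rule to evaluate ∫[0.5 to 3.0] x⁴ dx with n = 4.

f(x) = x⁴
a = 0.5, b = 3.0, n = 4
h = (b - a)/n = 0.625000

Simpson's rule: (h/3)[f(x₀) + 4f(x₁) + 2f(x₂) + ... + f(xₙ)]

x_0 = 0.5000, f(x_0) = 0.062500, coefficient = 1
x_1 = 1.1250, f(x_1) = 1.601807, coefficient = 4
x_2 = 1.7500, f(x_2) = 9.378906, coefficient = 2
x_3 = 2.3750, f(x_3) = 31.816650, coefficient = 4
x_4 = 3.0000, f(x_4) = 81.000000, coefficient = 1

I ≈ (0.625000/3) × 233.494141 = 48.644613
Exact value: 48.593750
Error: 0.050863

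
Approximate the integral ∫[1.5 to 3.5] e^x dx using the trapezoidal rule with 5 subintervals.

f(x) = e^x
a = 1.5, b = 3.5, n = 5
h = (b - a)/n = 0.400000

Trapezoidal rule: (h/2)[f(x₀) + 2f(x₁) + 2f(x₂) + ... + f(xₙ)]

x_0 = 1.5000, f(x_0) = 4.481689, coefficient = 1
x_1 = 1.9000, f(x_1) = 6.685894, coefficient = 2
x_2 = 2.3000, f(x_2) = 9.974182, coefficient = 2
x_3 = 2.7000, f(x_3) = 14.879732, coefficient = 2
x_4 = 3.1000, f(x_4) = 22.197951, coefficient = 2
x_5 = 3.5000, f(x_5) = 33.115452, coefficient = 1

I ≈ (0.400000/2) × 145.072661 = 29.014532
Exact value: 28.633763
Error: 0.380769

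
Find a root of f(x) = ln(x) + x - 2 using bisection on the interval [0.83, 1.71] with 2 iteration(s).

f(x) = ln(x) + x - 2
Initial interval: [0.83, 1.71]

Iteration 1:
  c_1 = (0.830000 + 1.710000)/2 = 1.270000
  f(c_1) = f(1.270000) = -0.490983
  f(a) × f(c) ≥ 0, new interval: [1.270000, 1.710000]
Iteration 2:
  c_2 = (1.270000 + 1.710000)/2 = 1.490000
  f(c_2) = f(1.490000) = -0.111224
  f(a) × f(c) ≥ 0, new interval: [1.490000, 1.710000]

After 2 iteration(s), the approximation is c_2 = 1.490000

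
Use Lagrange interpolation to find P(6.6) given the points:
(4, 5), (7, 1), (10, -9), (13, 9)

Lagrange interpolation formula:
P(x) = Σ yᵢ × Lᵢ(x)
where Lᵢ(x) = Π_{j≠i} (x - xⱼ)/(xᵢ - xⱼ)

L_0(6.6) = (6.6 - 7)/(4 - 7) × (6.6 - 10)/(4 - 10) × (6.6 - 13)/(4 - 13) = 0.053728
L_1(6.6) = (6.6 - 4)/(7 - 4) × (6.6 - 10)/(7 - 10) × (6.6 - 13)/(7 - 13) = 1.047704
L_2(6.6) = (6.6 - 4)/(10 - 4) × (6.6 - 7)/(10 - 7) × (6.6 - 13)/(10 - 13) = -0.123259
L_3(6.6) = (6.6 - 4)/(13 - 4) × (6.6 - 7)/(13 - 7) × (6.6 - 10)/(13 - 10) = 0.021827

P(6.6) = 5×L_0(6.6) + 1×L_1(6.6) + (-9)×L_2(6.6) + 9×L_3(6.6)
P(6.6) = 2.622123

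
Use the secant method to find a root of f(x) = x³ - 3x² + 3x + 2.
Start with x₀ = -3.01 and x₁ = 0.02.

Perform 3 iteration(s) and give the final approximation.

f(x) = x³ - 3x² + 3x + 2
x₀ = -3.01, x₁ = 0.02

Secant formula: x_{n+1} = x_n - f(x_n)(x_n - x_{n-1})/(f(x_n) - f(x_{n-1}))

Iteration 1:
  f(-3.010000) = -61.481201
  f(0.020000) = 2.058808
  x_2 = 0.020000 - 2.058808×(0.020000 - (-3.010000))/(2.058808 - (-61.481201))
       = -0.078177
Iteration 2:
  f(0.020000) = 2.058808
  f(-0.078177) = 1.746655
  x_3 = -0.078177 - 1.746655×(-0.078177 - 0.020000)/(1.746655 - 2.058808)
       = -0.627530
Iteration 3:
  f(-0.078177) = 1.746655
  f(-0.627530) = -1.311087
  x_4 = -0.627530 - (-1.311087)×(-0.627530 - (-0.078177))/(-1.311087 - 1.746655)
       = -0.391980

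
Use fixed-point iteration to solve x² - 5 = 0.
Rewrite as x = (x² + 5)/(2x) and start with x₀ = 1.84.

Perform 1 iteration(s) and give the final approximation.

Equation: x² - 5 = 0
Fixed-point form: x = (x² + 5)/(2x)
x₀ = 1.84

x_1 = g(1.840000) = 2.278696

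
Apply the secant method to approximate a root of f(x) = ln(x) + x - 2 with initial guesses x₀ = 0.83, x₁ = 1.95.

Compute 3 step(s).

f(x) = ln(x) + x - 2
x₀ = 0.83, x₁ = 1.95

Secant formula: x_{n+1} = x_n - f(x_n)(x_n - x_{n-1})/(f(x_n) - f(x_{n-1}))

Iteration 1:
  f(0.830000) = -1.356330
  f(1.950000) = 0.617829
  x_2 = 1.950000 - 0.617829×(1.950000 - 0.830000)/(0.617829 - (-1.356330))
       = 1.599487
Iteration 2:
  f(1.950000) = 0.617829
  f(1.599487) = 0.069170
  x_3 = 1.599487 - 0.069170×(1.599487 - 1.950000)/(0.069170 - 0.617829)
       = 1.555298
Iteration 3:
  f(1.599487) = 0.069170
  f(1.555298) = -0.003036
  x_4 = 1.555298 - (-0.003036)×(1.555298 - 1.599487)/(-0.003036 - 0.069170)
       = 1.557155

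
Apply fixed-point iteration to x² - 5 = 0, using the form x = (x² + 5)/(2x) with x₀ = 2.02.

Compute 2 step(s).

Equation: x² - 5 = 0
Fixed-point form: x = (x² + 5)/(2x)
x₀ = 2.02

x_1 = g(2.020000) = 2.247624
x_2 = g(2.247624) = 2.236098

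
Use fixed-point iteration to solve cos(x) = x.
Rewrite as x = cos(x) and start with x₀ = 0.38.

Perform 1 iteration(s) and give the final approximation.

Equation: cos(x) = x
Fixed-point form: x = cos(x)
x₀ = 0.38

x_1 = g(0.380000) = 0.928665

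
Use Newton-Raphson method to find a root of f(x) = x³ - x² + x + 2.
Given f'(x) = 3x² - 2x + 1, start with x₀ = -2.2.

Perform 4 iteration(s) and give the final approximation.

f(x) = x³ - x² + x + 2
f'(x) = 3x² - 2x + 1
x₀ = -2.2

Newton-Raphson formula: x_{n+1} = x_n - f(x_n)/f'(x_n)

Iteration 1:
  f(-2.200000) = -15.688000
  f'(-2.200000) = 19.920000
  x_1 = -2.200000 - (-15.688000)/19.920000 = -1.412450
Iteration 2:
  f(-1.412450) = -4.225322
  f'(-1.412450) = 9.809943
  x_2 = -1.412450 - (-4.225322)/9.809943 = -0.981731
Iteration 3:
  f(-0.981731) = -0.891718
  f'(-0.981731) = 5.854853
  x_3 = -0.981731 - (-0.891718)/5.854853 = -0.829427
Iteration 4:
  f(-0.829427) = -0.087982
  f'(-0.829427) = 4.722705
  x_4 = -0.829427 - (-0.087982)/4.722705 = -0.810798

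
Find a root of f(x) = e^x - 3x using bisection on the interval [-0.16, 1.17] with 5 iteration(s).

f(x) = e^x - 3x
Initial interval: [-0.16, 1.17]

Iteration 1:
  c_1 = (-0.160000 + 1.170000)/2 = 0.505000
  f(c_1) = f(0.505000) = 0.141986
  f(a) × f(c) ≥ 0, new interval: [0.505000, 1.170000]
Iteration 2:
  c_2 = (0.505000 + 1.170000)/2 = 0.837500
  f(c_2) = f(0.837500) = -0.201917
  f(a) × f(c) < 0, new interval: [0.505000, 0.837500]
Iteration 3:
  c_3 = (0.505000 + 0.837500)/2 = 0.671250
  f(c_3) = f(0.671250) = -0.057068
  f(a) × f(c) < 0, new interval: [0.505000, 0.671250]
Iteration 4:
  c_4 = (0.505000 + 0.671250)/2 = 0.588125
  f(c_4) = f(0.588125) = 0.036234
  f(a) × f(c) ≥ 0, new interval: [0.588125, 0.671250]
Iteration 5:
  c_5 = (0.588125 + 0.671250)/2 = 0.629687
  f(c_5) = f(0.629687) = -0.012039
  f(a) × f(c) < 0, new interval: [0.588125, 0.629687]

After 5 iteration(s), the approximation is c_5 = 0.629687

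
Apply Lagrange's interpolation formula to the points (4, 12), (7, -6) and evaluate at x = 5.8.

Lagrange interpolation formula:
P(x) = Σ yᵢ × Lᵢ(x)
where Lᵢ(x) = Π_{j≠i} (x - xⱼ)/(xᵢ - xⱼ)

L_0(5.8) = (5.8 - 7)/(4 - 7) = 0.400000
L_1(5.8) = (5.8 - 4)/(7 - 4) = 0.600000

P(5.8) = 12×L_0(5.8) + (-6)×L_1(5.8)
P(5.8) = 1.200000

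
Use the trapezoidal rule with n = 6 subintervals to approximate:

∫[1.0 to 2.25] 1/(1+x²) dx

f(x) = 1/(1+x²)
a = 1.0, b = 2.25, n = 6
h = (b - a)/n = 0.208333

Trapezoidal rule: (h/2)[f(x₀) + 2f(x₁) + 2f(x₂) + ... + f(xₙ)]

x_0 = 1.0000, f(x_0) = 0.500000, coefficient = 1
x_1 = 1.2083, f(x_1) = 0.406493, coefficient = 2
x_2 = 1.4167, f(x_2) = 0.332564, coefficient = 2
x_3 = 1.6250, f(x_3) = 0.274678, coefficient = 2
x_4 = 1.8333, f(x_4) = 0.229299, coefficient = 2
x_5 = 2.0417, f(x_5) = 0.193483, coefficient = 2
x_6 = 2.2500, f(x_6) = 0.164948, coefficient = 1

I ≈ (0.208333/2) × 3.537982 = 0.368540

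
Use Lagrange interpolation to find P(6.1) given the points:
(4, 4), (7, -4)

Lagrange interpolation formula:
P(x) = Σ yᵢ × Lᵢ(x)
where Lᵢ(x) = Π_{j≠i} (x - xⱼ)/(xᵢ - xⱼ)

L_0(6.1) = (6.1 - 7)/(4 - 7) = 0.300000
L_1(6.1) = (6.1 - 4)/(7 - 4) = 0.700000

P(6.1) = 4×L_0(6.1) + (-4)×L_1(6.1)
P(6.1) = -1.600000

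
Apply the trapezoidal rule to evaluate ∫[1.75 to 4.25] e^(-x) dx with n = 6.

f(x) = e^(-x)
a = 1.75, b = 4.25, n = 6
h = (b - a)/n = 0.416667

Trapezoidal rule: (h/2)[f(x₀) + 2f(x₁) + 2f(x₂) + ... + f(xₙ)]

x_0 = 1.7500, f(x_0) = 0.173774, coefficient = 1
x_1 = 2.1667, f(x_1) = 0.114559, coefficient = 2
x_2 = 2.5833, f(x_2) = 0.075522, coefficient = 2
x_3 = 3.0000, f(x_3) = 0.049787, coefficient = 2
x_4 = 3.4167, f(x_4) = 0.032822, coefficient = 2
x_5 = 3.8333, f(x_5) = 0.021637, coefficient = 2
x_6 = 4.2500, f(x_6) = 0.014264, coefficient = 1

I ≈ (0.416667/2) × 0.776692 = 0.161811
Exact value: 0.159510
Error: 0.002301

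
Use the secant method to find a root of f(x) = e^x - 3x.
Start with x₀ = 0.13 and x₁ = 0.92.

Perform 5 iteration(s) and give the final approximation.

f(x) = e^x - 3x
x₀ = 0.13, x₁ = 0.92

Secant formula: x_{n+1} = x_n - f(x_n)(x_n - x_{n-1})/(f(x_n) - f(x_{n-1}))

Iteration 1:
  f(0.130000) = 0.748828
  f(0.920000) = -0.250710
  x_2 = 0.920000 - (-0.250710)×(0.920000 - 0.130000)/(-0.250710 - 0.748828)
       = 0.721848
Iteration 2:
  f(0.920000) = -0.250710
  f(0.721848) = -0.107311
  x_3 = 0.721848 - (-0.107311)×(0.721848 - 0.920000)/(-0.107311 - (-0.250710))
       = 0.573564
Iteration 3:
  f(0.721848) = -0.107311
  f(0.573564) = 0.053889
  x_4 = 0.573564 - 0.053889×(0.573564 - 0.721848)/(0.053889 - (-0.107311))
       = 0.623135
Iteration 4:
  f(0.573564) = 0.053889
  f(0.623135) = -0.004640
  x_5 = 0.623135 - (-0.004640)×(0.623135 - 0.573564)/(-0.004640 - 0.053889)
       = 0.619205
Iteration 5:
  f(0.623135) = -0.004640
  f(0.619205) = -0.000164
  x_6 = 0.619205 - (-0.000164)×(0.619205 - 0.623135)/(-0.000164 - (-0.004640))
       = 0.619061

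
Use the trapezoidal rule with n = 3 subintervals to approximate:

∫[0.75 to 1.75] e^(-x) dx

f(x) = e^(-x)
a = 0.75, b = 1.75, n = 3
h = (b - a)/n = 0.333333

Trapezoidal rule: (h/2)[f(x₀) + 2f(x₁) + 2f(x₂) + ... + f(xₙ)]

x_0 = 0.7500, f(x_0) = 0.472367, coefficient = 1
x_1 = 1.0833, f(x_1) = 0.338465, coefficient = 2
x_2 = 1.4167, f(x_2) = 0.242521, coefficient = 2
x_3 = 1.7500, f(x_3) = 0.173774, coefficient = 1

I ≈ (0.333333/2) × 1.808113 = 0.301352
Exact value: 0.298593
Error: 0.002760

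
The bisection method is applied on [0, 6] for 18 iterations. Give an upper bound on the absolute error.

Bisection error bound: |error| ≤ (b-a)/2^n
|error| ≤ (6 - 0)/2^18 = 6/2^18
|error| ≤ 0.0000228882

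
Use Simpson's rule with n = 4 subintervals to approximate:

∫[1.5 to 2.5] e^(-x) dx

f(x) = e^(-x)
a = 1.5, b = 2.5, n = 4
h = (b - a)/n = 0.250000

Simpson's rule: (h/3)[f(x₀) + 4f(x₁) + 2f(x₂) + ... + f(xₙ)]

x_0 = 1.5000, f(x_0) = 0.223130, coefficient = 1
x_1 = 1.7500, f(x_1) = 0.173774, coefficient = 4
x_2 = 2.0000, f(x_2) = 0.135335, coefficient = 2
x_3 = 2.2500, f(x_3) = 0.105399, coefficient = 4
x_4 = 2.5000, f(x_4) = 0.082085, coefficient = 1

I ≈ (0.250000/3) × 1.692578 = 0.141048
Exact value: 0.141045
Error: 0.000003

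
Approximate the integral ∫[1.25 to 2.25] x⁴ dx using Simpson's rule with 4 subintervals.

f(x) = x⁴
a = 1.25, b = 2.25, n = 4
h = (b - a)/n = 0.250000

Simpson's rule: (h/3)[f(x₀) + 4f(x₁) + 2f(x₂) + ... + f(xₙ)]

x_0 = 1.2500, f(x_0) = 2.441406, coefficient = 1
x_1 = 1.5000, f(x_1) = 5.062500, coefficient = 4
x_2 = 1.7500, f(x_2) = 9.378906, coefficient = 2
x_3 = 2.0000, f(x_3) = 16.000000, coefficient = 4
x_4 = 2.2500, f(x_4) = 25.628906, coefficient = 1

I ≈ (0.250000/3) × 131.078125 = 10.923177
Exact value: 10.922656
Error: 0.000521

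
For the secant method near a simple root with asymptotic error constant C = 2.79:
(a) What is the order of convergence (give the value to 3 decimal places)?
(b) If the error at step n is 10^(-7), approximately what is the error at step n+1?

(a) Secant method has superlinear convergence with order φ = (1+√5)/2 ≈ 1.618.
    This means |e_{n+1}| ≈ C|e_n|^1.618.

(b) With |e_n| = 10^(-7) and C = 2.79:
    |e_{n+1}| ≈ 2.79 × (10^(-7))^1.618 = 2.79 × 10^(-11.33)

(a) ≈ 1.618 (golden ratio); (b) |e_{n+1}| ≈ 1.316e-11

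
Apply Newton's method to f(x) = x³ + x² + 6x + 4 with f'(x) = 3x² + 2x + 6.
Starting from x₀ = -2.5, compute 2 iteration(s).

f(x) = x³ + x² + 6x + 4
f'(x) = 3x² + 2x + 6
x₀ = -2.5

Newton-Raphson formula: x_{n+1} = x_n - f(x_n)/f'(x_n)

Iteration 1:
  f(-2.500000) = -20.375000
  f'(-2.500000) = 19.750000
  x_1 = -2.500000 - (-20.375000)/19.750000 = -1.468354
Iteration 2:
  f(-1.468354) = -5.819929
  f'(-1.468354) = 9.531485
  x_2 = -1.468354 - (-5.819929)/9.531485 = -0.857754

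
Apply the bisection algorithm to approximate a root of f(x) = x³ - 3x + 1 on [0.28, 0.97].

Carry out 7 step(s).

f(x) = x³ - 3x + 1
Initial interval: [0.28, 0.97]

Iteration 1:
  c_1 = (0.280000 + 0.970000)/2 = 0.625000
  f(c_1) = f(0.625000) = -0.630859
  f(a) × f(c) < 0, new interval: [0.280000, 0.625000]
Iteration 2:
  c_2 = (0.280000 + 0.625000)/2 = 0.452500
  f(c_2) = f(0.452500) = -0.264848
  f(a) × f(c) < 0, new interval: [0.280000, 0.452500]
Iteration 3:
  c_3 = (0.280000 + 0.452500)/2 = 0.366250
  f(c_3) = f(0.366250) = -0.049622
  f(a) × f(c) < 0, new interval: [0.280000, 0.366250]
Iteration 4:
  c_4 = (0.280000 + 0.366250)/2 = 0.323125
  f(c_4) = f(0.323125) = 0.064362
  f(a) × f(c) ≥ 0, new interval: [0.323125, 0.366250]
Iteration 5:
  c_5 = (0.323125 + 0.366250)/2 = 0.344688
  f(c_5) = f(0.344688) = 0.006890
  f(a) × f(c) ≥ 0, new interval: [0.344688, 0.366250]
Iteration 6:
  c_6 = (0.344688 + 0.366250)/2 = 0.355469
  f(c_6) = f(0.355469) = -0.021490
  f(a) × f(c) < 0, new interval: [0.344688, 0.355469]
Iteration 7:
  c_7 = (0.344688 + 0.355469)/2 = 0.350078
  f(c_7) = f(0.350078) = -0.007331
  f(a) × f(c) < 0, new interval: [0.344688, 0.350078]

After 7 iteration(s), the approximation is c_7 = 0.350078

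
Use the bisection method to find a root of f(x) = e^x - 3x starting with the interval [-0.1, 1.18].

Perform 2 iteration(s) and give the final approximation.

f(x) = e^x - 3x
Initial interval: [-0.1, 1.18]

Iteration 1:
  c_1 = (-0.100000 + 1.180000)/2 = 0.540000
  f(c_1) = f(0.540000) = 0.096007
  f(a) × f(c) ≥ 0, new interval: [0.540000, 1.180000]
Iteration 2:
  c_2 = (0.540000 + 1.180000)/2 = 0.860000
  f(c_2) = f(0.860000) = -0.216839
  f(a) × f(c) < 0, new interval: [0.540000, 0.860000]

After 2 iteration(s), the approximation is c_2 = 0.860000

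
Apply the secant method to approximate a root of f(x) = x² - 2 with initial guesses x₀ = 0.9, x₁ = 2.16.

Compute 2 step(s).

f(x) = x² - 2
x₀ = 0.9, x₁ = 2.16

Secant formula: x_{n+1} = x_n - f(x_n)(x_n - x_{n-1})/(f(x_n) - f(x_{n-1}))

Iteration 1:
  f(0.900000) = -1.190000
  f(2.160000) = 2.665600
  x_2 = 2.160000 - 2.665600×(2.160000 - 0.900000)/(2.665600 - (-1.190000))
       = 1.288889
Iteration 2:
  f(2.160000) = 2.665600
  f(1.288889) = -0.338765
  x_3 = 1.288889 - (-0.338765)×(1.288889 - 2.160000)/(-0.338765 - 2.665600)
       = 1.387113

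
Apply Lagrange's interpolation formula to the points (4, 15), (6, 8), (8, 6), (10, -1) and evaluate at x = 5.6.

Lagrange interpolation formula:
P(x) = Σ yᵢ × Lᵢ(x)
where Lᵢ(x) = Π_{j≠i} (x - xⱼ)/(xᵢ - xⱼ)

L_0(5.6) = (5.6 - 6)/(4 - 6) × (5.6 - 8)/(4 - 8) × (5.6 - 10)/(4 - 10) = 0.088000
L_1(5.6) = (5.6 - 4)/(6 - 4) × (5.6 - 8)/(6 - 8) × (5.6 - 10)/(6 - 10) = 1.056000
L_2(5.6) = (5.6 - 4)/(8 - 4) × (5.6 - 6)/(8 - 6) × (5.6 - 10)/(8 - 10) = -0.176000
L_3(5.6) = (5.6 - 4)/(10 - 4) × (5.6 - 6)/(10 - 6) × (5.6 - 8)/(10 - 8) = 0.032000

P(5.6) = 15×L_0(5.6) + 8×L_1(5.6) + 6×L_2(5.6) + (-1)×L_3(5.6)
P(5.6) = 8.680000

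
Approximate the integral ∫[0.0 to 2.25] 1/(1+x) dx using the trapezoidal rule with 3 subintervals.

f(x) = 1/(1+x)
a = 0.0, b = 2.25, n = 3
h = (b - a)/n = 0.750000

Trapezoidal rule: (h/2)[f(x₀) + 2f(x₁) + 2f(x₂) + ... + f(xₙ)]

x_0 = 0.0000, f(x_0) = 1.000000, coefficient = 1
x_1 = 0.7500, f(x_1) = 0.571429, coefficient = 2
x_2 = 1.5000, f(x_2) = 0.400000, coefficient = 2
x_3 = 2.2500, f(x_3) = 0.307692, coefficient = 1

I ≈ (0.750000/2) × 3.250549 = 1.218956
Exact value: 1.178655
Error: 0.040301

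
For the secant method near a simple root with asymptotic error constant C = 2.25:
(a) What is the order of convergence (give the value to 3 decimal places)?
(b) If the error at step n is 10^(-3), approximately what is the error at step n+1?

(a) Secant method has superlinear convergence with order φ = (1+√5)/2 ≈ 1.618.
    This means |e_{n+1}| ≈ C|e_n|^1.618.

(b) With |e_n| = 10^(-3) and C = 2.25:
    |e_{n+1}| ≈ 2.25 × (10^(-3))^1.618 = 2.25 × 10^(-4.85)

(a) ≈ 1.618 (golden ratio); (b) |e_{n+1}| ≈ 3.148e-05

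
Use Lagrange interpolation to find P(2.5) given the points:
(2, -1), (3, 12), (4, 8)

Lagrange interpolation formula:
P(x) = Σ yᵢ × Lᵢ(x)
where Lᵢ(x) = Π_{j≠i} (x - xⱼ)/(xᵢ - xⱼ)

L_0(2.5) = (2.5 - 3)/(2 - 3) × (2.5 - 4)/(2 - 4) = 0.375000
L_1(2.5) = (2.5 - 2)/(3 - 2) × (2.5 - 4)/(3 - 4) = 0.750000
L_2(2.5) = (2.5 - 2)/(4 - 2) × (2.5 - 3)/(4 - 3) = -0.125000

P(2.5) = (-1)×L_0(2.5) + 12×L_1(2.5) + 8×L_2(2.5)
P(2.5) = 7.625000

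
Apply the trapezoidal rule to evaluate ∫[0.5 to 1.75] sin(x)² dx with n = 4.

f(x) = sin(x)²
a = 0.5, b = 1.75, n = 4
h = (b - a)/n = 0.312500

Trapezoidal rule: (h/2)[f(x₀) + 2f(x₁) + 2f(x₂) + ... + f(xₙ)]

x_0 = 0.5000, f(x_0) = 0.229849, coefficient = 1
x_1 = 0.8125, f(x_1) = 0.527089, coefficient = 2
x_2 = 1.1250, f(x_2) = 0.814087, coefficient = 2
x_3 = 1.4375, f(x_3) = 0.982337, coefficient = 2
x_4 = 1.7500, f(x_4) = 0.968228, coefficient = 1

I ≈ (0.312500/2) × 5.845102 = 0.913297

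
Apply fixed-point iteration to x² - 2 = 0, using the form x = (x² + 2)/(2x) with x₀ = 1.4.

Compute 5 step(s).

Equation: x² - 2 = 0
Fixed-point form: x = (x² + 2)/(2x)
x₀ = 1.4

x_1 = g(1.400000) = 1.414286
x_2 = g(1.414286) = 1.414214
x_3 = g(1.414214) = 1.414214
x_4 = g(1.414214) = 1.414214
x_5 = g(1.414214) = 1.414214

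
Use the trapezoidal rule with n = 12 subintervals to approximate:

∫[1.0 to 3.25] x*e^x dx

f(x) = x*e^x
a = 1.0, b = 3.25, n = 12
h = (b - a)/n = 0.187500

Trapezoidal rule: (h/2)[f(x₀) + 2f(x₁) + 2f(x₂) + ... + f(xₙ)]

x_0 = 1.0000, f(x_0) = 2.718282, coefficient = 1
x_1 = 1.1875, f(x_1) = 3.893663, coefficient = 2
x_2 = 1.3750, f(x_2) = 5.438230, coefficient = 2
x_3 = 1.5625, f(x_3) = 7.454271, coefficient = 2
x_4 = 1.7500, f(x_4) = 10.070555, coefficient = 2
x_5 = 1.9375, f(x_5) = 13.448916, coefficient = 2
x_6 = 2.1250, f(x_6) = 17.792407, coefficient = 2
x_7 = 2.3125, f(x_7) = 23.355423, coefficient = 2
x_8 = 2.5000, f(x_8) = 30.456235, coefficient = 2
x_9 = 2.6875, f(x_9) = 39.492524, coefficient = 2
x_10 = 2.8750, f(x_10) = 50.960594, coefficient = 2
x_11 = 3.0625, f(x_11) = 65.479137, coefficient = 2
x_12 = 3.2500, f(x_12) = 83.818605, coefficient = 1

I ≈ (0.187500/2) × 622.220796 = 58.333200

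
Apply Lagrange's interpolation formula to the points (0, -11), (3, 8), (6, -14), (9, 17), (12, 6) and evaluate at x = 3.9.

Lagrange interpolation formula:
P(x) = Σ yᵢ × Lᵢ(x)
where Lᵢ(x) = Π_{j≠i} (x - xⱼ)/(xᵢ - xⱼ)

L_0(3.9) = (3.9 - 3)/(0 - 3) × (3.9 - 6)/(0 - 6) × (3.9 - 9)/(0 - 9) × (3.9 - 12)/(0 - 12) = -0.040162
L_1(3.9) = (3.9 - 0)/(3 - 0) × (3.9 - 6)/(3 - 6) × (3.9 - 9)/(3 - 9) × (3.9 - 12)/(3 - 12) = 0.696150
L_2(3.9) = (3.9 - 0)/(6 - 0) × (3.9 - 3)/(6 - 3) × (3.9 - 9)/(6 - 9) × (3.9 - 12)/(6 - 12) = 0.447525
L_3(3.9) = (3.9 - 0)/(9 - 0) × (3.9 - 3)/(9 - 3) × (3.9 - 6)/(9 - 6) × (3.9 - 12)/(9 - 12) = -0.122850
L_4(3.9) = (3.9 - 0)/(12 - 0) × (3.9 - 3)/(12 - 3) × (3.9 - 6)/(12 - 6) × (3.9 - 9)/(12 - 9) = 0.019338

P(3.9) = (-11)×L_0(3.9) + 8×L_1(3.9) + (-14)×L_2(3.9) + 17×L_3(3.9) + 6×L_4(3.9)
P(3.9) = -2.226787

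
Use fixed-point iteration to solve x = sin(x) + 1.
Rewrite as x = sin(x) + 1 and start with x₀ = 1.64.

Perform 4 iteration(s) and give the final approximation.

Equation: x = sin(x) + 1
Fixed-point form: x = sin(x) + 1
x₀ = 1.64

x_1 = g(1.640000) = 1.997606
x_2 = g(1.997606) = 1.910291
x_3 = g(1.910291) = 1.942923
x_4 = g(1.942923) = 1.931556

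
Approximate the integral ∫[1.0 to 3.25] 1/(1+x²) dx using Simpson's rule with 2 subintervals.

f(x) = 1/(1+x²)
a = 1.0, b = 3.25, n = 2
h = (b - a)/n = 1.125000

Simpson's rule: (h/3)[f(x₀) + 4f(x₁) + 2f(x₂) + ... + f(xₙ)]

x_0 = 1.0000, f(x_0) = 0.500000, coefficient = 1
x_1 = 2.1250, f(x_1) = 0.181303, coefficient = 4
x_2 = 3.2500, f(x_2) = 0.086486, coefficient = 1

I ≈ (1.125000/3) × 1.311699 = 0.491887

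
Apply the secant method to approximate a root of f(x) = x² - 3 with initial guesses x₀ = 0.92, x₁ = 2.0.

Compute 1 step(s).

f(x) = x² - 3
x₀ = 0.92, x₁ = 2.0

Secant formula: x_{n+1} = x_n - f(x_n)(x_n - x_{n-1})/(f(x_n) - f(x_{n-1}))

Iteration 1:
  f(0.920000) = -2.153600
  f(2.000000) = 1.000000
  x_2 = 2.000000 - 1.000000×(2.000000 - 0.920000)/(1.000000 - (-2.153600))
       = 1.657534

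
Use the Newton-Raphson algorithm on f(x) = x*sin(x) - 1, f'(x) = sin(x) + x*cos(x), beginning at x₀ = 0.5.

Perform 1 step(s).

f(x) = x*sin(x) - 1
f'(x) = sin(x) + x*cos(x)
x₀ = 0.5

Newton-Raphson formula: x_{n+1} = x_n - f(x_n)/f'(x_n)

Iteration 1:
  f(0.500000) = -0.760287
  f'(0.500000) = 0.918217
  x_1 = 0.500000 - (-0.760287)/0.918217 = 1.328004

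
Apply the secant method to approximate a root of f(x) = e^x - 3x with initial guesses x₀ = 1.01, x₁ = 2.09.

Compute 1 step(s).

f(x) = e^x - 3x
x₀ = 1.01, x₁ = 2.09

Secant formula: x_{n+1} = x_n - f(x_n)(x_n - x_{n-1})/(f(x_n) - f(x_{n-1}))

Iteration 1:
  f(1.010000) = -0.284399
  f(2.090000) = 1.814915
  x_2 = 2.090000 - 1.814915×(2.090000 - 1.010000)/(1.814915 - (-0.284399))
       = 1.156310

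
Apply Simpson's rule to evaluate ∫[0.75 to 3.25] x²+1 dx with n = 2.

f(x) = x²+1
a = 0.75, b = 3.25, n = 2
h = (b - a)/n = 1.250000

Simpson's rule: (h/3)[f(x₀) + 4f(x₁) + 2f(x₂) + ... + f(xₙ)]

x_0 = 0.7500, f(x_0) = 1.562500, coefficient = 1
x_1 = 2.0000, f(x_1) = 5.000000, coefficient = 4
x_2 = 3.2500, f(x_2) = 11.562500, coefficient = 1

I ≈ (1.250000/3) × 33.125000 = 13.802083
Exact value: 13.802083
Error: 0.000000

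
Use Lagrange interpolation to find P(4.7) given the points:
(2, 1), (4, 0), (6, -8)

Lagrange interpolation formula:
P(x) = Σ yᵢ × Lᵢ(x)
where Lᵢ(x) = Π_{j≠i} (x - xⱼ)/(xᵢ - xⱼ)

L_0(4.7) = (4.7 - 4)/(2 - 4) × (4.7 - 6)/(2 - 6) = -0.113750
L_1(4.7) = (4.7 - 2)/(4 - 2) × (4.7 - 6)/(4 - 6) = 0.877500
L_2(4.7) = (4.7 - 2)/(6 - 2) × (4.7 - 4)/(6 - 4) = 0.236250

P(4.7) = 1×L_0(4.7) + 0×L_1(4.7) + (-8)×L_2(4.7)
P(4.7) = -2.003750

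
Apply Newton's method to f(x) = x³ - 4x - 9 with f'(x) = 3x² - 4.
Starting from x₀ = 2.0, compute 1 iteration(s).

f(x) = x³ - 4x - 9
f'(x) = 3x² - 4
x₀ = 2.0

Newton-Raphson formula: x_{n+1} = x_n - f(x_n)/f'(x_n)

Iteration 1:
  f(2.000000) = -9.000000
  f'(2.000000) = 8.000000
  x_1 = 2.000000 - (-9.000000)/8.000000 = 3.125000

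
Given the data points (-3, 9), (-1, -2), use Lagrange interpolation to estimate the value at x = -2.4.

Lagrange interpolation formula:
P(x) = Σ yᵢ × Lᵢ(x)
where Lᵢ(x) = Π_{j≠i} (x - xⱼ)/(xᵢ - xⱼ)

L_0(-2.4) = (-2.4 - (-1))/(-3 - (-1)) = 0.700000
L_1(-2.4) = (-2.4 - (-3))/(-1 - (-3)) = 0.300000

P(-2.4) = 9×L_0(-2.4) + (-2)×L_1(-2.4)
P(-2.4) = 5.700000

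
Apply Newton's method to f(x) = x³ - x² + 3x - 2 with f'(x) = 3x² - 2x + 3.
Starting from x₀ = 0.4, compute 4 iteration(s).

f(x) = x³ - x² + 3x - 2
f'(x) = 3x² - 2x + 3
x₀ = 0.4

Newton-Raphson formula: x_{n+1} = x_n - f(x_n)/f'(x_n)

Iteration 1:
  f(0.400000) = -0.896000
  f'(0.400000) = 2.680000
  x_1 = 0.400000 - (-0.896000)/2.680000 = 0.734328
Iteration 2:
  f(0.734328) = 0.059725
  f'(0.734328) = 3.149058
  x_2 = 0.734328 - 0.059725/3.149058 = 0.715362
Iteration 3:
  f(0.715362) = 0.000426
  f'(0.715362) = 3.104505
  x_3 = 0.715362 - 0.000426/3.104505 = 0.715225
Iteration 4:
  f(0.715225) = 0.000000
  f'(0.715225) = 3.104191
  x_4 = 0.715225 - 0.000000/3.104191 = 0.715225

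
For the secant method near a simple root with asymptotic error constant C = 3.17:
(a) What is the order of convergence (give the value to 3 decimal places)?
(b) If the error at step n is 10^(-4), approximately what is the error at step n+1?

(a) Secant method has superlinear convergence with order φ = (1+√5)/2 ≈ 1.618.
    This means |e_{n+1}| ≈ C|e_n|^1.618.

(b) With |e_n| = 10^(-4) and C = 3.17:
    |e_{n+1}| ≈ 3.17 × (10^(-4))^1.618 = 3.17 × 10^(-6.47)

(a) ≈ 1.618 (golden ratio); (b) |e_{n+1}| ≈ 1.069e-06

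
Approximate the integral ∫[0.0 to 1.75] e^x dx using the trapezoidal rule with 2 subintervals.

f(x) = e^x
a = 0.0, b = 1.75, n = 2
h = (b - a)/n = 0.875000

Trapezoidal rule: (h/2)[f(x₀) + 2f(x₁) + 2f(x₂) + ... + f(xₙ)]

x_0 = 0.0000, f(x_0) = 1.000000, coefficient = 1
x_1 = 0.8750, f(x_1) = 2.398875, coefficient = 2
x_2 = 1.7500, f(x_2) = 5.754603, coefficient = 1

I ≈ (0.875000/2) × 11.552353 = 5.054155
Exact value: 4.754603
Error: 0.299552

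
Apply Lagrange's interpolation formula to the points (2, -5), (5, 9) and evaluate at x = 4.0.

Lagrange interpolation formula:
P(x) = Σ yᵢ × Lᵢ(x)
where Lᵢ(x) = Π_{j≠i} (x - xⱼ)/(xᵢ - xⱼ)

L_0(4.0) = (4.0 - 5)/(2 - 5) = 0.333333
L_1(4.0) = (4.0 - 2)/(5 - 2) = 0.666667

P(4.0) = (-5)×L_0(4.0) + 9×L_1(4.0)
P(4.0) = 4.333333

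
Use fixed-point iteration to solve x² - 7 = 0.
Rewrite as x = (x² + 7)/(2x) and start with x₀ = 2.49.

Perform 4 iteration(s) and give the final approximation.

Equation: x² - 7 = 0
Fixed-point form: x = (x² + 7)/(2x)
x₀ = 2.49

x_1 = g(2.490000) = 2.650622
x_2 = g(2.650622) = 2.645756
x_3 = g(2.645756) = 2.645751
x_4 = g(2.645751) = 2.645751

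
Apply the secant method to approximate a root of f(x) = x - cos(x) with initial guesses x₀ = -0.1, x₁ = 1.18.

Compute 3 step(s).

f(x) = x - cos(x)
x₀ = -0.1, x₁ = 1.18

Secant formula: x_{n+1} = x_n - f(x_n)(x_n - x_{n-1})/(f(x_n) - f(x_{n-1}))

Iteration 1:
  f(-0.100000) = -1.095004
  f(1.180000) = 0.799075
  x_2 = 1.180000 - 0.799075×(1.180000 - (-0.100000))/(0.799075 - (-1.095004))
       = 0.639993
Iteration 2:
  f(1.180000) = 0.799075
  f(0.639993) = -0.162107
  x_3 = 0.639993 - (-0.162107)×(0.639993 - 1.180000)/(-0.162107 - 0.799075)
       = 0.731067
Iteration 3:
  f(0.639993) = -0.162107
  f(0.731067) = -0.013395
  x_4 = 0.731067 - (-0.013395)×(0.731067 - 0.639993)/(-0.013395 - (-0.162107))
       = 0.739271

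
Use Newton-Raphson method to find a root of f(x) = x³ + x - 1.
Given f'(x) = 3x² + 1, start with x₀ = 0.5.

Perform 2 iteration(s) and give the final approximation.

f(x) = x³ + x - 1
f'(x) = 3x² + 1
x₀ = 0.5

Newton-Raphson formula: x_{n+1} = x_n - f(x_n)/f'(x_n)

Iteration 1:
  f(0.500000) = -0.375000
  f'(0.500000) = 1.750000
  x_1 = 0.500000 - (-0.375000)/1.750000 = 0.714286
Iteration 2:
  f(0.714286) = 0.078717
  f'(0.714286) = 2.530612
  x_2 = 0.714286 - 0.078717/2.530612 = 0.683180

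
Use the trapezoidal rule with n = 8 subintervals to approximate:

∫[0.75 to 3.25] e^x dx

f(x) = e^x
a = 0.75, b = 3.25, n = 8
h = (b - a)/n = 0.312500

Trapezoidal rule: (h/2)[f(x₀) + 2f(x₁) + 2f(x₂) + ... + f(xₙ)]

x_0 = 0.7500, f(x_0) = 2.117000, coefficient = 1
x_1 = 1.0625, f(x_1) = 2.893596, coefficient = 2
x_2 = 1.3750, f(x_2) = 3.955077, coefficient = 2
x_3 = 1.6875, f(x_3) = 5.405949, coefficient = 2
x_4 = 2.0000, f(x_4) = 7.389056, coefficient = 2
x_5 = 2.3125, f(x_5) = 10.099642, coefficient = 2
x_6 = 2.6250, f(x_6) = 13.804574, coefficient = 2
x_7 = 2.9375, f(x_7) = 18.868616, coefficient = 2
x_8 = 3.2500, f(x_8) = 25.790340, coefficient = 1

I ≈ (0.312500/2) × 152.740360 = 23.865681
Exact value: 23.673340
Error: 0.192341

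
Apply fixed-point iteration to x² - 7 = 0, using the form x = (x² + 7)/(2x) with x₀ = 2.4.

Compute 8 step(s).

Equation: x² - 7 = 0
Fixed-point form: x = (x² + 7)/(2x)
x₀ = 2.4

x_1 = g(2.400000) = 2.658333
x_2 = g(2.658333) = 2.645781
x_3 = g(2.645781) = 2.645751
x_4 = g(2.645751) = 2.645751
x_5 = g(2.645751) = 2.645751
x_6 = g(2.645751) = 2.645751
x_7 = g(2.645751) = 2.645751
x_8 = g(2.645751) = 2.645751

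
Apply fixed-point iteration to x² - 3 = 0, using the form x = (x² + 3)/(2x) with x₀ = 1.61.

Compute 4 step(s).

Equation: x² - 3 = 0
Fixed-point form: x = (x² + 3)/(2x)
x₀ = 1.61

x_1 = g(1.610000) = 1.736677
x_2 = g(1.736677) = 1.732057
x_3 = g(1.732057) = 1.732051
x_4 = g(1.732051) = 1.732051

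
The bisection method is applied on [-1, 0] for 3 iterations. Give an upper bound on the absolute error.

Bisection error bound: |error| ≤ (b-a)/2^n
|error| ≤ (0 - (-1))/2^3 = 1/2^3
|error| ≤ 0.1250000000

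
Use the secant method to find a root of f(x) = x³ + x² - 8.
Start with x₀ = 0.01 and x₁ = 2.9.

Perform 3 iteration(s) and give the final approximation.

f(x) = x³ + x² - 8
x₀ = 0.01, x₁ = 2.9

Secant formula: x_{n+1} = x_n - f(x_n)(x_n - x_{n-1})/(f(x_n) - f(x_{n-1}))

Iteration 1:
  f(0.010000) = -7.999899
  f(2.900000) = 24.799000
  x_2 = 2.900000 - 24.799000×(2.900000 - 0.010000)/(24.799000 - (-7.999899))
       = 0.714893
Iteration 2:
  f(2.900000) = 24.799000
  f(0.714893) = -7.123567
  x_3 = 0.714893 - (-7.123567)×(0.714893 - 2.900000)/(-7.123567 - 24.799000)
       = 1.202503
Iteration 3:
  f(0.714893) = -7.123567
  f(1.202503) = -4.815154
  x_4 = 1.202503 - (-4.815154)×(1.202503 - 0.714893)/(-4.815154 - (-7.123567))
       = 2.219615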